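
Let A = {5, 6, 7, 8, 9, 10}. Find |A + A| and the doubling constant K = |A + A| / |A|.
K = |A + A| / |A| = 11/6

Enumerate A + A = {a + b : a, b ∈ A}. With |A| = 6, there are |A|^2 = 36 ordered sum pairs; collecting distinct values, A + A = {10, 11, 12, 13, 14, 15, 16, 17, 18, 19, 20}, so |A + A| = 11. Thus K = 11/6. Here |A + A| = 2|A| − 1 = 11, the minimum possible — so K = 11/6 is minimal, which holds iff A is an arithmetic progression.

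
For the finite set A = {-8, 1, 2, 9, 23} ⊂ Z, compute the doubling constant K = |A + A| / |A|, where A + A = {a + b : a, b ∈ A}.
K = |A + A| / |A| = 15/5 = 3

Enumerate A + A = {a + b : a, b ∈ A}. With |A| = 5, there are |A|^2 = 25 ordered sum pairs; collecting distinct values, A + A = {-16, -7, -6, 1, 2, 3, 4, 10, 11, 15, 18, 24, 25, 32, 46}, so |A + A| = 15. Thus K = 15/5 = 3. For comparison, the minimum possible |A + A| over all 5-element sets is 2·5 − 1 = 9 (so min K = 9/5), attained only by arithmetic progressions.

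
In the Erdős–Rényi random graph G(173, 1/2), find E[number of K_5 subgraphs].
E[# K_5] = C(173, 5) · (1/2)^C(5, 2) = 1218218079 / 2^10 ≈ 1189666.092773

For each 5-subset S of vertices (there are C(173, 5) = 1218218079 such S), let X_S = 1 if S induces a K_5 (all C(5, 2) = 10 edges present). Then P(X_S = 1) = (1/2)^10 = 1/1024. By linearity of expectation, E[# K_5] = C(173, 5) · (1/2)^10 = 1218218079 / 1024 ≈ 1189666.092773.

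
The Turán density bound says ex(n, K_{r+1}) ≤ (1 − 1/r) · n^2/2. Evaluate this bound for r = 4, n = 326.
Turán density bound = (3/4) · 326^2/2 = 79707/2 ≈ 39853.5

Turán's theorem: ex(n, K_{r+1}) is achieved by the complete r-partite Turán graph T(n, r) with parts as balanced as possible, and is at most (1 − 1/r) · n^2/2. For r = 4, n = 326: the density bound is (3/4) · 106276/2 = 79707/2 ≈ 39853.5. The integer-valued extremum is e(T(326, 4)) = 39853, which is strictly less than the density bound 79707/2 since 4 ∤ 326 (the parts of T(326, 4) cannot all be equal).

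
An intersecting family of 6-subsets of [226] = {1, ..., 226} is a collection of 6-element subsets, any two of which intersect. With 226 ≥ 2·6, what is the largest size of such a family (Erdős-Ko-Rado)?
max |F| = C(225, 5) = 4595146920

Erdős-Ko-Rado (1961): when n ≥ 2k, max |F| = C(n−1, k−1). The bound is attained by the star {A : i ∈ A} for any fixed i ∈ [n]. Here C(226−1, 6−1) = C(225, 5) = 4595146920.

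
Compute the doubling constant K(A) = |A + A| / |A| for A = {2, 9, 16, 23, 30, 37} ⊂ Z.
K = |A + A| / |A| = 11/6

Enumerate A + A = {a + b : a, b ∈ A}. With |A| = 6, there are |A|^2 = 36 ordered sum pairs; collecting distinct values, A + A = {4, 11, 18, 25, 32, 39, 46, 53, 60, 67, 74}, so |A + A| = 11. Thus K = 11/6. Here |A + A| = 2|A| − 1 = 11, the minimum possible — so K = 11/6 is minimal, which holds iff A is an arithmetic progression.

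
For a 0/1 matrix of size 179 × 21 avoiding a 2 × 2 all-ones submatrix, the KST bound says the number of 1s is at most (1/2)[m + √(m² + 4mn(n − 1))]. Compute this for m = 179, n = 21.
z(179, 21; 2, 2) ≤ (1/2)[179 + √(179² + 4·179·21·20)] = (1/2)[179 + √332761] = 377.9272

Kővári–Sós–Turán: let r_1, ..., r_179 be the row sums and z = Σ r_i the total number of 1s. Each pair of columns can share at most one row with both entries 1 (else a 2×2 all-ones block appears), so Σ_i C(r_i, 2) ≤ C(21, 2) = 210. By convexity Σ_i C(r_i, 2) ≥ 179·C(z/179, 2) = z(z − 179)/(2·179), giving z² − 179z − 179·21·20 ≤ 0 and hence z ≤ (1/2)[179 + √(32041 + 4·75180)] = (1/2)[179 + √332761] ≈ (1/2)(179 + 576.8544) = 377.9272.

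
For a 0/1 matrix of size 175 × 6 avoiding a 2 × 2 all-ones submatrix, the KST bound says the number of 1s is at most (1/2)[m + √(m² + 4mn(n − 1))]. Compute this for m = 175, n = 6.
z(175, 6; 2, 2) ≤ (1/2)[175 + √(175² + 4·175·6·5)] = (1/2)[175 + √51625] = 201.1057

Kővári–Sós–Turán: let r_1, ..., r_175 be the row sums and z = Σ r_i the total number of 1s. Each pair of columns can share at most one row with both entries 1 (else a 2×2 all-ones block appears), so Σ_i C(r_i, 2) ≤ C(6, 2) = 15. By convexity Σ_i C(r_i, 2) ≥ 175·C(z/175, 2) = z(z − 175)/(2·175), giving z² − 175z − 175·6·5 ≤ 0 and hence z ≤ (1/2)[175 + √(30625 + 4·5250)] = (1/2)[175 + √51625] ≈ (1/2)(175 + 227.2114) = 201.1057.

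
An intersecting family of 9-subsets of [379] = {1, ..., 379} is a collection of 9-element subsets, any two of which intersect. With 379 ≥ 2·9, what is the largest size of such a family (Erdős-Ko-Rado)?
max |F| = C(378, 8) = 9594647478991575

The Erdős-Ko-Rado theorem states: for n ≥ 2k, an intersecting family of k-subsets of an n-element set has size at most C(n − 1, k − 1), with equality for 'star' families {A ⊆ [n] : |A| = k, i ∈ A} (fix an element i). For n = 379, k = 9: C(378, 8) = 9594647478991575.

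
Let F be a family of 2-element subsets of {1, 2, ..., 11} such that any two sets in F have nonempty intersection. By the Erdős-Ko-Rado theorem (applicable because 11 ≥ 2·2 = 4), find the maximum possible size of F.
max |F| = C(10, 1) = 10

Erdős-Ko-Rado (1961): when n ≥ 2k, max |F| = C(n−1, k−1). The bound is attained by the star {A : i ∈ A} for any fixed i ∈ [n]. Here C(11−1, 2−1) = C(10, 1) = 10.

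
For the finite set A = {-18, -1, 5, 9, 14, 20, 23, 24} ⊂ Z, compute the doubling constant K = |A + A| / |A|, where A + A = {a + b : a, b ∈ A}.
K = |A + A| / |A| = 32/8 = 4

Enumerate A + A = {a + b : a, b ∈ A}. With |A| = 8, there are |A|^2 = 64 ordered sum pairs; collecting distinct values, A + A = {-36, -19, -13, -9, -4, -2, 2, 4, 5, 6, 8, 10, 13, 14, 18, 19, 22, 23, 25, 28, 29, 32, 33, 34, 37, 38, 40, 43, 44, 46, 47, 48}, so |A + A| = 32. Thus K = 32/8 = 4. For comparison, the minimum possible |A + A| over all 8-element sets is 2·8 − 1 = 15 (so min K = 15/8), attained only by arithmetic progressions.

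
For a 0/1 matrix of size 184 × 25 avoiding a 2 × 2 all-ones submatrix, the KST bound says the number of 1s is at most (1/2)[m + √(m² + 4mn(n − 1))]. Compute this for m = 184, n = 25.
z(184, 25; 2, 2) ≤ (1/2)[184 + √(184² + 4·184·25·24)] = (1/2)[184 + √475456] = 436.7666

Kővári–Sós–Turán: let r_1, ..., r_184 be the row sums and z = Σ r_i the total number of 1s. Each pair of columns can share at most one row with both entries 1 (else a 2×2 all-ones block appears), so Σ_i C(r_i, 2) ≤ C(25, 2) = 300. By convexity Σ_i C(r_i, 2) ≥ 184·C(z/184, 2) = z(z − 184)/(2·184), giving z² − 184z − 184·25·24 ≤ 0 and hence z ≤ (1/2)[184 + √(33856 + 4·110400)] = (1/2)[184 + √475456] ≈ (1/2)(184 + 689.5332) = 436.7666.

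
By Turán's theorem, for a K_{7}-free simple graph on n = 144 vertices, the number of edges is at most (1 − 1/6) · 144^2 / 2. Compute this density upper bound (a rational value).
Turán density bound = (5/6) · 144^2/2 = 8640

Turán's theorem: ex(n, K_{r+1}) is achieved by the complete r-partite Turán graph T(n, r) with parts as balanced as possible, and is at most (1 − 1/r) · n^2/2. For r = 6, n = 144: the density bound is (5/6) · 20736/2 = 8640. Since 6 ∣ 144, the Turán graph T(144, 6) has parts of equal size 24, and its edge count e(T(144, 6)) = 8640 attains the density bound exactly.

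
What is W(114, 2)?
W(114, 2) = 114 + 1 = 115

A 2-term AP is any pair of integers, so a monochromatic 2-AP exists iff some colour is used at least twice. With 114 colours, the colouring i ↦ i on {1, ..., 114} uses each colour once, avoiding any monochromatic pair, so W(114, 2) > 114. For {1, ..., 115}, pigeonhole forces two integers of the same colour, which form a monochromatic 2-AP. Hence W(114, 2) = 115.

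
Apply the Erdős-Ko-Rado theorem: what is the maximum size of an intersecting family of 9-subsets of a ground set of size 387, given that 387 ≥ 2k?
max |F| = C(386, 8) = 11362362854289040

The Erdős-Ko-Rado theorem states: for n ≥ 2k, an intersecting family of k-subsets of an n-element set has size at most C(n − 1, k − 1), with equality for 'star' families {A ⊆ [n] : |A| = k, i ∈ A} (fix an element i). For n = 387, k = 9: C(386, 8) = 11362362854289040.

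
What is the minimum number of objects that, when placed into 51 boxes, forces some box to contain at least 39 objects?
n = (39 − 1)·51 + 1 = 1939

By the generalised pigeonhole principle, to guarantee some box contains ≥ r objects we need more than (r − 1) · k objects total. Threshold: n = (r − 1) · k + 1. With r = 39 and k = 51: n = 38 · 51 + 1 = 1938 + 1 = 1939. For n = 1938 = 38 · 51, we can put exactly 38 objects in every box, avoiding 39 in any single one — so 1939 is tight.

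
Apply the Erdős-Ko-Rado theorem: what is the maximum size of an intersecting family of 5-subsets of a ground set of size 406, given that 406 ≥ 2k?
max |F| = C(405, 4) = 1104475905

The Erdős-Ko-Rado theorem states: for n ≥ 2k, an intersecting family of k-subsets of an n-element set has size at most C(n − 1, k − 1), with equality for 'star' families {A ⊆ [n] : |A| = k, i ∈ A} (fix an element i). For n = 406, k = 5: C(405, 4) = 1104475905.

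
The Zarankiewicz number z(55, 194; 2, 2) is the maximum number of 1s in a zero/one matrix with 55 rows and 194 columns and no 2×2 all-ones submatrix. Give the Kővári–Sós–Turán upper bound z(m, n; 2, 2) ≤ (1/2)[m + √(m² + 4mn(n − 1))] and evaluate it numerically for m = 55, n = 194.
z(55, 194; 2, 2) ≤ (1/2)[55 + √(55² + 4·55·194·193)] = (1/2)[55 + √8240265] = 1462.7931

Kővári–Sós–Turán: let r_1, ..., r_55 be the row sums and z = Σ r_i the total number of 1s. Each pair of columns can share at most one row with both entries 1 (else a 2×2 all-ones block appears), so Σ_i C(r_i, 2) ≤ C(194, 2) = 18721. By convexity Σ_i C(r_i, 2) ≥ 55·C(z/55, 2) = z(z − 55)/(2·55), giving z² − 55z − 55·194·193 ≤ 0 and hence z ≤ (1/2)[55 + √(3025 + 4·2059310)] = (1/2)[55 + √8240265] ≈ (1/2)(55 + 2870.5862) = 1462.7931.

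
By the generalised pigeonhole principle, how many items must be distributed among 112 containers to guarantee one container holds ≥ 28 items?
n = (28 − 1)·112 + 1 = 3025

By the generalised pigeonhole principle, to guarantee some box contains ≥ r objects we need more than (r − 1) · k objects total. Threshold: n = (r − 1) · k + 1. With r = 28 and k = 112: n = 27 · 112 + 1 = 3024 + 1 = 3025. For n = 3024 = 27 · 112, we can put exactly 27 objects in every box, avoiding 28 in any single one — so 3025 is tight.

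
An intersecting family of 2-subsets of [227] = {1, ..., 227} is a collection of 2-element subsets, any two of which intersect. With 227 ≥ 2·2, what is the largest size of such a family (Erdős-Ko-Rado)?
max |F| = C(226, 1) = 226

The Erdős-Ko-Rado theorem states: for n ≥ 2k, an intersecting family of k-subsets of an n-element set has size at most C(n − 1, k − 1), with equality for 'star' families {A ⊆ [n] : |A| = k, i ∈ A} (fix an element i). For n = 227, k = 2: C(226, 1) = 226.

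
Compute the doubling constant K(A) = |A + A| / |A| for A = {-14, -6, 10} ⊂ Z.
K = |A + A| / |A| = 6/3 = 2

Enumerate A + A = {a + b : a, b ∈ A}. With |A| = 3, there are |A|^2 = 9 ordered sum pairs; collecting distinct values, A + A = {-28, -20, -12, -4, 4, 20}, so |A + A| = 6. Thus K = 6/3 = 2. For comparison, the minimum possible |A + A| over all 3-element sets is 2·3 − 1 = 5 (so min K = 5/3), attained only by arithmetic progressions.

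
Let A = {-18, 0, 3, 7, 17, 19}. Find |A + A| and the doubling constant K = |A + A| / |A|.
K = |A + A| / |A| = 21/6 = 7/2

Enumerate A + A = {a + b : a, b ∈ A}. With |A| = 6, there are |A|^2 = 36 ordered sum pairs; collecting distinct values, A + A = {-36, -18, -15, -11, -1, 0, 1, 3, 6, 7, 10, 14, 17, 19, 20, 22, 24, 26, 34, 36, 38}, so |A + A| = 21. Thus K = 21/6 = 7/2. For comparison, the minimum possible |A + A| over all 6-element sets is 2·6 − 1 = 11 (so min K = 11/6), attained only by arithmetic progressions.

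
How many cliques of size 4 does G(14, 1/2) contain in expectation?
E[# K_4] = C(14, 4) · (1/2)^C(4, 2) = 1001 / 2^6 = 15.640625

For each 4-subset S of vertices (there are C(14, 4) = 1001 such S), let X_S = 1 if S induces a K_4 (all C(4, 2) = 6 edges present). Then P(X_S = 1) = (1/2)^6 = 1/64. By linearity of expectation, E[# K_4] = C(14, 4) · (1/2)^6 = 1001 / 64 = 15.640625.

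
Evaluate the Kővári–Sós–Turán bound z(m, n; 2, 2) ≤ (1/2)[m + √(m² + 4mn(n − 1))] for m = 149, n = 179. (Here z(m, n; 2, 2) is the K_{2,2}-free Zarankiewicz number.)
z(149, 179; 2, 2) ≤ (1/2)[149 + √(149² + 4·149·179·178)] = (1/2)[149 + √19011953] = 2254.6349

Kővári–Sós–Turán: let r_1, ..., r_149 be the row sums and z = Σ r_i the total number of 1s. Each pair of columns can share at most one row with both entries 1 (else a 2×2 all-ones block appears), so Σ_i C(r_i, 2) ≤ C(179, 2) = 15931. By convexity Σ_i C(r_i, 2) ≥ 149·C(z/149, 2) = z(z − 149)/(2·149), giving z² − 149z − 149·179·178 ≤ 0 and hence z ≤ (1/2)[149 + √(22201 + 4·4747438)] = (1/2)[149 + √19011953] ≈ (1/2)(149 + 4360.2698) = 2254.6349.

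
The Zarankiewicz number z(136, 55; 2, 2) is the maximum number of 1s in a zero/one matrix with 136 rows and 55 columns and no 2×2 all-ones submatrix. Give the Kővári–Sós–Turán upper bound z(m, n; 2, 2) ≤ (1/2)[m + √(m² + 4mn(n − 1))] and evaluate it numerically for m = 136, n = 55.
z(136, 55; 2, 2) ≤ (1/2)[136 + √(136² + 4·136·55·54)] = (1/2)[136 + √1634176] = 707.1745

Kővári–Sós–Turán: let r_1, ..., r_136 be the row sums and z = Σ r_i the total number of 1s. Each pair of columns can share at most one row with both entries 1 (else a 2×2 all-ones block appears), so Σ_i C(r_i, 2) ≤ C(55, 2) = 1485. By convexity Σ_i C(r_i, 2) ≥ 136·C(z/136, 2) = z(z − 136)/(2·136), giving z² − 136z − 136·55·54 ≤ 0 and hence z ≤ (1/2)[136 + √(18496 + 4·403920)] = (1/2)[136 + √1634176] ≈ (1/2)(136 + 1278.3489) = 707.1745.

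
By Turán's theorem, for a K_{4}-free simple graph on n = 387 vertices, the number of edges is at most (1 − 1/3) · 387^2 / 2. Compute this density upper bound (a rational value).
Turán density bound = (2/3) · 387^2/2 = 49923

Turán's theorem: ex(n, K_{r+1}) is achieved by the complete r-partite Turán graph T(n, r) with parts as balanced as possible, and is at most (1 − 1/r) · n^2/2. For r = 3, n = 387: the density bound is (2/3) · 149769/2 = 49923. Since 3 ∣ 387, the Turán graph T(387, 3) has parts of equal size 129, and its edge count e(T(387, 3)) = 49923 attains the density bound exactly.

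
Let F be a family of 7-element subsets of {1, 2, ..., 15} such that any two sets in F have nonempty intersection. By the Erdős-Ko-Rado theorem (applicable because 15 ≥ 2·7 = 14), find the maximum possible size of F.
max |F| = C(14, 6) = 3003

The Erdős-Ko-Rado theorem states: for n ≥ 2k, an intersecting family of k-subsets of an n-element set has size at most C(n − 1, k − 1), with equality for 'star' families {A ⊆ [n] : |A| = k, i ∈ A} (fix an element i). For n = 15, k = 7: C(14, 6) = 3003.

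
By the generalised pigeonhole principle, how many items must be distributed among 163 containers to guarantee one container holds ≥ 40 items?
n = (40 − 1)·163 + 1 = 6358

By the generalised pigeonhole principle, to guarantee some box contains ≥ r objects we need more than (r − 1) · k objects total. Threshold: n = (r − 1) · k + 1. With r = 40 and k = 163: n = 39 · 163 + 1 = 6357 + 1 = 6358. For n = 6357 = 39 · 163, we can put exactly 39 objects in every box, avoiding 40 in any single one — so 6358 is tight.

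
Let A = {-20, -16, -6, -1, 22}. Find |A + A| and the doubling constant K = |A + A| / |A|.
K = |A + A| / |A| = 15/5 = 3

Enumerate A + A = {a + b : a, b ∈ A}. With |A| = 5, there are |A|^2 = 25 ordered sum pairs; collecting distinct values, A + A = {-40, -36, -32, -26, -22, -21, -17, -12, -7, -2, 2, 6, 16, 21, 44}, so |A + A| = 15. Thus K = 15/5 = 3. For comparison, the minimum possible |A + A| over all 5-element sets is 2·5 − 1 = 9 (so min K = 9/5), attained only by arithmetic progressions.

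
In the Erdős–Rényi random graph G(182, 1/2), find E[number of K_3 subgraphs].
E[# K_3] = C(182, 3) · (1/2)^C(3, 2) = 988260 / 2^3 = 247065/2 = 123532.5

For each 3-subset S of vertices (there are C(182, 3) = 988260 such S), let X_S = 1 if S induces a K_3 (all C(3, 2) = 3 edges present). Then P(X_S = 1) = (1/2)^3 = 1/8. By linearity of expectation, E[# K_3] = C(182, 3) · (1/2)^3 = 988260 / 8 = 247065/2 = 123532.5.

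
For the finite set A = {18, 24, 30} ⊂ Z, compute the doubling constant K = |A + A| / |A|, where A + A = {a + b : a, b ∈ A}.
K = |A + A| / |A| = 5/3

Enumerate A + A = {a + b : a, b ∈ A}. With |A| = 3, there are |A|^2 = 9 ordered sum pairs; collecting distinct values, A + A = {36, 42, 48, 54, 60}, so |A + A| = 5. Thus K = 5/3. Here |A + A| = 2|A| − 1 = 5, the minimum possible — so K = 5/3 is minimal, which holds iff A is an arithmetic progression.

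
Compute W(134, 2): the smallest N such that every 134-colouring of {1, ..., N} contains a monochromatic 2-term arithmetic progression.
W(134, 2) = 134 + 1 = 135

A 2-term AP is any pair of integers, so a monochromatic 2-AP exists iff some colour is used at least twice. With 134 colours, the colouring i ↦ i on {1, ..., 134} uses each colour once, avoiding any monochromatic pair, so W(134, 2) > 134. For {1, ..., 135}, pigeonhole forces two integers of the same colour, which form a monochromatic 2-AP. Hence W(134, 2) = 135.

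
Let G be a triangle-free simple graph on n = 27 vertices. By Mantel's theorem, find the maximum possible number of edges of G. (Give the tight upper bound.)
ex(27, K_3) = ⌊27^2/4⌋ = 182

Mantel (1907): a triangle-free graph on n vertices has at most ⌊n^2/4⌋ edges, with equality for the complete bipartite graph K_{⌊n/2⌋, ⌈n/2⌉}. For n = 27: ⌊27^2/4⌋ = ⌊729/4⌋ = 182. The extremal graph is K_{13, 14}, which has 13·14 = 182 edges.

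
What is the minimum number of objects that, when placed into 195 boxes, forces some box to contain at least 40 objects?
n = (40 − 1)·195 + 1 = 7606

By the generalised pigeonhole principle, to guarantee some box contains ≥ r objects we need more than (r − 1) · k objects total. Threshold: n = (r − 1) · k + 1. With r = 40 and k = 195: n = 39 · 195 + 1 = 7605 + 1 = 7606. For n = 7605 = 39 · 195, we can put exactly 39 objects in every box, avoiding 40 in any single one — so 7606 is tight.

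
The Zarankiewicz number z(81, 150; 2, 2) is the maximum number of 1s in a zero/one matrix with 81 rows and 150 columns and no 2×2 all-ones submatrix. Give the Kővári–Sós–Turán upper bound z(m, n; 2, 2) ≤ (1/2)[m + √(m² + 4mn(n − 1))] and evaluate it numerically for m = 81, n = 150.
z(81, 150; 2, 2) ≤ (1/2)[81 + √(81² + 4·81·150·149)] = (1/2)[81 + √7247961] = 1386.6019

Kővári–Sós–Turán: let r_1, ..., r_81 be the row sums and z = Σ r_i the total number of 1s. Each pair of columns can share at most one row with both entries 1 (else a 2×2 all-ones block appears), so Σ_i C(r_i, 2) ≤ C(150, 2) = 11175. By convexity Σ_i C(r_i, 2) ≥ 81·C(z/81, 2) = z(z − 81)/(2·81), giving z² − 81z − 81·150·149 ≤ 0 and hence z ≤ (1/2)[81 + √(6561 + 4·1810350)] = (1/2)[81 + √7247961] ≈ (1/2)(81 + 2692.2037) = 1386.6019.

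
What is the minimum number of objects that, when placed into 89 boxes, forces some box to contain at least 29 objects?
n = (29 − 1)·89 + 1 = 2493

By the generalised pigeonhole principle, to guarantee some box contains ≥ r objects we need more than (r − 1) · k objects total. Threshold: n = (r − 1) · k + 1. With r = 29 and k = 89: n = 28 · 89 + 1 = 2492 + 1 = 2493. For n = 2492 = 28 · 89, we can put exactly 28 objects in every box, avoiding 29 in any single one — so 2493 is tight.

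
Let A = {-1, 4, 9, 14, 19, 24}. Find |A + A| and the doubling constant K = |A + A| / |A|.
K = |A + A| / |A| = 11/6

Enumerate A + A = {a + b : a, b ∈ A}. With |A| = 6, there are |A|^2 = 36 ordered sum pairs; collecting distinct values, A + A = {-2, 3, 8, 13, 18, 23, 28, 33, 38, 43, 48}, so |A + A| = 11. Thus K = 11/6. Here |A + A| = 2|A| − 1 = 11, the minimum possible — so K = 11/6 is minimal, which holds iff A is an arithmetic progression.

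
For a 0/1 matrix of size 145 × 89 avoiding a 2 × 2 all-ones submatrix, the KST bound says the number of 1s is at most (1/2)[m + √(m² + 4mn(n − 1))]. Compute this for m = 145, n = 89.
z(145, 89; 2, 2) ≤ (1/2)[145 + √(145² + 4·145·89·88)] = (1/2)[145 + √4563585] = 1140.6275

Kővári–Sós–Turán: let r_1, ..., r_145 be the row sums and z = Σ r_i the total number of 1s. Each pair of columns can share at most one row with both entries 1 (else a 2×2 all-ones block appears), so Σ_i C(r_i, 2) ≤ C(89, 2) = 3916. By convexity Σ_i C(r_i, 2) ≥ 145·C(z/145, 2) = z(z − 145)/(2·145), giving z² − 145z − 145·89·88 ≤ 0 and hence z ≤ (1/2)[145 + √(21025 + 4·1135640)] = (1/2)[145 + √4563585] ≈ (1/2)(145 + 2136.2549) = 1140.6275.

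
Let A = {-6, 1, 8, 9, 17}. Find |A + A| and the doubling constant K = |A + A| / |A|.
K = |A + A| / |A| = 13/5

Enumerate A + A = {a + b : a, b ∈ A}. With |A| = 5, there are |A|^2 = 25 ordered sum pairs; collecting distinct values, A + A = {-12, -5, 2, 3, 9, 10, 11, 16, 17, 18, 25, 26, 34}, so |A + A| = 13. Thus K = 13/5. For comparison, the minimum possible |A + A| over all 5-element sets is 2·5 − 1 = 9 (so min K = 9/5), attained only by arithmetic progressions.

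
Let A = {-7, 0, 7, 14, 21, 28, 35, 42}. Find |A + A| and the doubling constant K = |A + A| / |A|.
K = |A + A| / |A| = 15/8

Enumerate A + A = {a + b : a, b ∈ A}. With |A| = 8, there are |A|^2 = 64 ordered sum pairs; collecting distinct values, A + A = {-14, -7, 0, 7, 14, 21, 28, 35, 42, 49, 56, 63, 70, 77, 84}, so |A + A| = 15. Thus K = 15/8. Here |A + A| = 2|A| − 1 = 15, the minimum possible — so K = 15/8 is minimal, which holds iff A is an arithmetic progression.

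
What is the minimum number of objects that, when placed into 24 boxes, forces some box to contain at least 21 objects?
n = (21 − 1)·24 + 1 = 481

By the generalised pigeonhole principle, to guarantee some box contains ≥ r objects we need more than (r − 1) · k objects total. Threshold: n = (r − 1) · k + 1. With r = 21 and k = 24: n = 20 · 24 + 1 = 480 + 1 = 481. For n = 480 = 20 · 24, we can put exactly 20 objects in every box, avoiding 21 in any single one — so 481 is tight.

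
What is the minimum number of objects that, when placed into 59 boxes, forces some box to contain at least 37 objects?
n = (37 − 1)·59 + 1 = 2125

By the generalised pigeonhole principle, to guarantee some box contains ≥ r objects we need more than (r − 1) · k objects total. Threshold: n = (r − 1) · k + 1. With r = 37 and k = 59: n = 36 · 59 + 1 = 2124 + 1 = 2125. For n = 2124 = 36 · 59, we can put exactly 36 objects in every box, avoiding 37 in any single one — so 2125 is tight.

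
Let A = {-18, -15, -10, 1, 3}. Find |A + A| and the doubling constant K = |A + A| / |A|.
K = |A + A| / |A| = 15/5 = 3

Enumerate A + A = {a + b : a, b ∈ A}. With |A| = 5, there are |A|^2 = 25 ordered sum pairs; collecting distinct values, A + A = {-36, -33, -30, -28, -25, -20, -17, -15, -14, -12, -9, -7, 2, 4, 6}, so |A + A| = 15. Thus K = 15/5 = 3. For comparison, the minimum possible |A + A| over all 5-element sets is 2·5 − 1 = 9 (so min K = 9/5), attained only by arithmetic progressions.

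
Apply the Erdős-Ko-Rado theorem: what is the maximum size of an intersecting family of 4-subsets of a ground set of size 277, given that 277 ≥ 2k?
max |F| = C(276, 3) = 3466100

Erdős-Ko-Rado (1961): when n ≥ 2k, max |F| = C(n−1, k−1). The bound is attained by the star {A : i ∈ A} for any fixed i ∈ [n]. Here C(277−1, 4−1) = C(276, 3) = 3466100.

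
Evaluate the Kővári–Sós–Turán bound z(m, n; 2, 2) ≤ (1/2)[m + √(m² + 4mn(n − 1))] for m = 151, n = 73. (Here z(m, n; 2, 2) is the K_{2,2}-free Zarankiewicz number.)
z(151, 73; 2, 2) ≤ (1/2)[151 + √(151² + 4·151·73·72)] = (1/2)[151 + √3197425] = 969.5673

Kővári–Sós–Turán: let r_1, ..., r_151 be the row sums and z = Σ r_i the total number of 1s. Each pair of columns can share at most one row with both entries 1 (else a 2×2 all-ones block appears), so Σ_i C(r_i, 2) ≤ C(73, 2) = 2628. By convexity Σ_i C(r_i, 2) ≥ 151·C(z/151, 2) = z(z − 151)/(2·151), giving z² − 151z − 151·73·72 ≤ 0 and hence z ≤ (1/2)[151 + √(22801 + 4·793656)] = (1/2)[151 + √3197425] ≈ (1/2)(151 + 1788.1345) = 969.5673.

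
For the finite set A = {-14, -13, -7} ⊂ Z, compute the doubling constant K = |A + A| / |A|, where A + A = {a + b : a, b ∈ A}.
K = |A + A| / |A| = 6/3 = 2

Enumerate A + A = {a + b : a, b ∈ A}. With |A| = 3, there are |A|^2 = 9 ordered sum pairs; collecting distinct values, A + A = {-28, -27, -26, -21, -20, -14}, so |A + A| = 6. Thus K = 6/3 = 2. For comparison, the minimum possible |A + A| over all 3-element sets is 2·3 − 1 = 5 (so min K = 5/3), attained only by arithmetic progressions.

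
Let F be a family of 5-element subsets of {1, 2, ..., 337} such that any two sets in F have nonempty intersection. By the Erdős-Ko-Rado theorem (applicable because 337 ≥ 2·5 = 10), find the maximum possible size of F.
max |F| = C(336, 4) = 521631180

Erdős-Ko-Rado (1961): when n ≥ 2k, max |F| = C(n−1, k−1). The bound is attained by the star {A : i ∈ A} for any fixed i ∈ [n]. Here C(337−1, 5−1) = C(336, 4) = 521631180.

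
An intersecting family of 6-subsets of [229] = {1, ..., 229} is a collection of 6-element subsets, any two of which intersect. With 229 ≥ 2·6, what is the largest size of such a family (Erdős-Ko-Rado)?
max |F| = C(228, 5) = 4912679520

Erdős-Ko-Rado (1961): when n ≥ 2k, max |F| = C(n−1, k−1). The bound is attained by the star {A : i ∈ A} for any fixed i ∈ [n]. Here C(229−1, 6−1) = C(228, 5) = 4912679520.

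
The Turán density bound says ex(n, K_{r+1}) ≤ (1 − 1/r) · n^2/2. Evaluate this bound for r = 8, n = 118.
Turán density bound = (7/8) · 118^2/2 = 24367/4 ≈ 6091.75

Turán's theorem: ex(n, K_{r+1}) is achieved by the complete r-partite Turán graph T(n, r) with parts as balanced as possible, and is at most (1 − 1/r) · n^2/2. For r = 8, n = 118: the density bound is (7/8) · 13924/2 = 24367/4 ≈ 6091.75. The integer-valued extremum is e(T(118, 8)) = 6091, which is strictly less than the density bound 24367/4 since 8 ∤ 118 (the parts of T(118, 8) cannot all be equal).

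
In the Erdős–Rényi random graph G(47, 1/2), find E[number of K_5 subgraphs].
E[# K_5] = C(47, 5) · (1/2)^C(5, 2) = 1533939 / 2^10 ≈ 1497.987305

For each 5-subset S of vertices (there are C(47, 5) = 1533939 such S), let X_S = 1 if S induces a K_5 (all C(5, 2) = 10 edges present). Then P(X_S = 1) = (1/2)^10 = 1/1024. By linearity of expectation, E[# K_5] = C(47, 5) · (1/2)^10 = 1533939 / 1024 ≈ 1497.987305.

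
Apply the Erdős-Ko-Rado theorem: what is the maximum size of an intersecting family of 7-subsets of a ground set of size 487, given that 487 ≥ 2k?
max |F| = C(486, 6) = 17743125256857

The Erdős-Ko-Rado theorem states: for n ≥ 2k, an intersecting family of k-subsets of an n-element set has size at most C(n − 1, k − 1), with equality for 'star' families {A ⊆ [n] : |A| = k, i ∈ A} (fix an element i). For n = 487, k = 7: C(486, 6) = 17743125256857.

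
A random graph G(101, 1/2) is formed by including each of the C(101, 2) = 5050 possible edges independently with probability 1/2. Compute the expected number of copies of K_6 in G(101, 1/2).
E[# K_6] = C(101, 6) · (1/2)^C(6, 2) = 1267339920 / 2^15 = 79208745/2048 ≈ 38676.145020

For each 6-subset S of vertices (there are C(101, 6) = 1267339920 such S), let X_S = 1 if S induces a K_6 (all C(6, 2) = 15 edges present). Then P(X_S = 1) = (1/2)^15 = 1/32768. By linearity of expectation, E[# K_6] = C(101, 6) · (1/2)^15 = 1267339920 / 32768 = 79208745/2048 ≈ 38676.145020.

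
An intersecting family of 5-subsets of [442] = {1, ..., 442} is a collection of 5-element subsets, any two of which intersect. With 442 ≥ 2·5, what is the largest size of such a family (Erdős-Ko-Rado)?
max |F| = C(441, 4) = 1554599970

Erdős-Ko-Rado (1961): when n ≥ 2k, max |F| = C(n−1, k−1). The bound is attained by the star {A : i ∈ A} for any fixed i ∈ [n]. Here C(442−1, 5−1) = C(441, 4) = 1554599970.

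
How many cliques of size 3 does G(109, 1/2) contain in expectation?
E[# K_3] = C(109, 3) · (1/2)^C(3, 2) = 209934 / 2^3 = 104967/4 = 26241.75

For each 3-subset S of vertices (there are C(109, 3) = 209934 such S), let X_S = 1 if S induces a K_3 (all C(3, 2) = 3 edges present). Then P(X_S = 1) = (1/2)^3 = 1/8. By linearity of expectation, E[# K_3] = C(109, 3) · (1/2)^3 = 209934 / 8 = 104967/4 = 26241.75.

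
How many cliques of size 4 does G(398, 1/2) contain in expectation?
E[# K_4] = C(398, 4) · (1/2)^C(4, 2) = 1029804105 / 2^6 = 16090689.140625

For each 4-subset S of vertices (there are C(398, 4) = 1029804105 such S), let X_S = 1 if S induces a K_4 (all C(4, 2) = 6 edges present). Then P(X_S = 1) = (1/2)^6 = 1/64. By linearity of expectation, E[# K_4] = C(398, 4) · (1/2)^6 = 1029804105 / 64 = 16090689.140625.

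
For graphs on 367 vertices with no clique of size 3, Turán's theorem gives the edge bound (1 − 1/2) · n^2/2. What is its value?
Turán density bound = (1/2) · 367^2/2 = 134689/4 ≈ 33672.25

Turán's theorem: ex(n, K_{r+1}) is achieved by the complete r-partite Turán graph T(n, r) with parts as balanced as possible, and is at most (1 − 1/r) · n^2/2. For r = 2, n = 367: the density bound is (1/2) · 134689/2 = 134689/4 ≈ 33672.25. The integer-valued extremum is e(T(367, 2)) = 33672, which is strictly less than the density bound 134689/4 since 2 ∤ 367 (the parts of T(367, 2) cannot all be equal).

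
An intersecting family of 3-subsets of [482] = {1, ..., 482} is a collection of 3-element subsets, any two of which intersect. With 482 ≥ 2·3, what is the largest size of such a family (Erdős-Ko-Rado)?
max |F| = C(481, 2) = 115440

Erdős-Ko-Rado (1961): when n ≥ 2k, max |F| = C(n−1, k−1). The bound is attained by the star {A : i ∈ A} for any fixed i ∈ [n]. Here C(482−1, 3−1) = C(481, 2) = 115440.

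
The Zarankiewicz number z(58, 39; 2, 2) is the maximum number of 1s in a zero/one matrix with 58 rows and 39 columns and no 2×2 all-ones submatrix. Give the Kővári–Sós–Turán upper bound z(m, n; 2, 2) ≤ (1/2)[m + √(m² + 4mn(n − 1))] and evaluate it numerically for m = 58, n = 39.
z(58, 39; 2, 2) ≤ (1/2)[58 + √(58² + 4·58·39·38)] = (1/2)[58 + √347188] = 323.6133

Kővári–Sós–Turán: let r_1, ..., r_58 be the row sums and z = Σ r_i the total number of 1s. Each pair of columns can share at most one row with both entries 1 (else a 2×2 all-ones block appears), so Σ_i C(r_i, 2) ≤ C(39, 2) = 741. By convexity Σ_i C(r_i, 2) ≥ 58·C(z/58, 2) = z(z − 58)/(2·58), giving z² − 58z − 58·39·38 ≤ 0 and hence z ≤ (1/2)[58 + √(3364 + 4·85956)] = (1/2)[58 + √347188] ≈ (1/2)(58 + 589.2266) = 323.6133.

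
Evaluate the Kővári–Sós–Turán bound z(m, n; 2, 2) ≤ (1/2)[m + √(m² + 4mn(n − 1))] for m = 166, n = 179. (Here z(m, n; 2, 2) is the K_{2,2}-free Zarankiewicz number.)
z(166, 179; 2, 2) ≤ (1/2)[166 + √(166² + 4·166·179·178)] = (1/2)[166 + √21183924] = 2384.2999

Kővári–Sós–Turán: let r_1, ..., r_166 be the row sums and z = Σ r_i the total number of 1s. Each pair of columns can share at most one row with both entries 1 (else a 2×2 all-ones block appears), so Σ_i C(r_i, 2) ≤ C(179, 2) = 15931. By convexity Σ_i C(r_i, 2) ≥ 166·C(z/166, 2) = z(z − 166)/(2·166), giving z² − 166z − 166·179·178 ≤ 0 and hence z ≤ (1/2)[166 + √(27556 + 4·5289092)] = (1/2)[166 + √21183924] ≈ (1/2)(166 + 4602.5997) = 2384.2999.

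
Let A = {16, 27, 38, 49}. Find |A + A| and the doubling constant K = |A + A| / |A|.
K = |A + A| / |A| = 7/4

Enumerate A + A = {a + b : a, b ∈ A}. With |A| = 4, there are |A|^2 = 16 ordered sum pairs; collecting distinct values, A + A = {32, 43, 54, 65, 76, 87, 98}, so |A + A| = 7. Thus K = 7/4. Here |A + A| = 2|A| − 1 = 7, the minimum possible — so K = 7/4 is minimal, which holds iff A is an arithmetic progression.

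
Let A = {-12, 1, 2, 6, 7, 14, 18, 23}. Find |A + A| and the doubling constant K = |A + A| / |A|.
K = |A + A| / |A| = 31/8

Enumerate A + A = {a + b : a, b ∈ A}. With |A| = 8, there are |A|^2 = 64 ordered sum pairs; collecting distinct values, A + A = {-24, -11, -10, -6, -5, 2, 3, 4, 6, 7, 8, 9, 11, 12, 13, 14, 15, 16, 19, 20, 21, 24, 25, 28, 29, 30, 32, 36, 37, 41, 46}, so |A + A| = 31. Thus K = 31/8. For comparison, the minimum possible |A + A| over all 8-element sets is 2·8 − 1 = 15 (so min K = 15/8), attained only by arithmetic progressions.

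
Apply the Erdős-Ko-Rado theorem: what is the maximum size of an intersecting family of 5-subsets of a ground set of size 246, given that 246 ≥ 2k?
max |F| = C(245, 4) = 146475945

Erdős-Ko-Rado (1961): when n ≥ 2k, max |F| = C(n−1, k−1). The bound is attained by the star {A : i ∈ A} for any fixed i ∈ [n]. Here C(246−1, 5−1) = C(245, 4) = 146475945.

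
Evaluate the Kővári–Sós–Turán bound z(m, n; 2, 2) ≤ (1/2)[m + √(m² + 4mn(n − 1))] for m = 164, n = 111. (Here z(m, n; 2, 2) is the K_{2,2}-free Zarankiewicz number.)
z(164, 111; 2, 2) ≤ (1/2)[164 + √(164² + 4·164·111·110)] = (1/2)[164 + √8036656] = 1499.4498

Kővári–Sós–Turán: let r_1, ..., r_164 be the row sums and z = Σ r_i the total number of 1s. Each pair of columns can share at most one row with both entries 1 (else a 2×2 all-ones block appears), so Σ_i C(r_i, 2) ≤ C(111, 2) = 6105. By convexity Σ_i C(r_i, 2) ≥ 164·C(z/164, 2) = z(z − 164)/(2·164), giving z² − 164z − 164·111·110 ≤ 0 and hence z ≤ (1/2)[164 + √(26896 + 4·2002440)] = (1/2)[164 + √8036656] ≈ (1/2)(164 + 2834.8996) = 1499.4498.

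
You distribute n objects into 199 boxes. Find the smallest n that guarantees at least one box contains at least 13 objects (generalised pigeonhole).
n = (13 − 1)·199 + 1 = 2389

By the generalised pigeonhole principle, to guarantee some box contains ≥ r objects we need more than (r − 1) · k objects total. Threshold: n = (r − 1) · k + 1. With r = 13 and k = 199: n = 12 · 199 + 1 = 2388 + 1 = 2389. For n = 2388 = 12 · 199, we can put exactly 12 objects in every box, avoiding 13 in any single one — so 2389 is tight.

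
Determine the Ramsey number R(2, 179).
R(2, 179) = 179

R(2, k) = k for all k ≥ 2: in a 2-colouring of K_k, either some edge is red (a red K_2) or all edges are blue (a blue K_k). And K_{178} coloured all-blue has no blue K_179, so R(2, 179) > 178. Hence R(2, 179) = 179.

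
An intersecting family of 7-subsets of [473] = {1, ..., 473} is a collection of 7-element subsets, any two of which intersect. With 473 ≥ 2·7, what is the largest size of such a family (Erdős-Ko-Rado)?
max |F| = C(472, 6) = 14875235279268

The Erdős-Ko-Rado theorem states: for n ≥ 2k, an intersecting family of k-subsets of an n-element set has size at most C(n − 1, k − 1), with equality for 'star' families {A ⊆ [n] : |A| = k, i ∈ A} (fix an element i). For n = 473, k = 7: C(472, 6) = 14875235279268.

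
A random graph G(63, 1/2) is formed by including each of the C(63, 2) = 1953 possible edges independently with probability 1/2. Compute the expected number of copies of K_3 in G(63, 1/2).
E[# K_3] = C(63, 3) · (1/2)^C(3, 2) = 39711 / 2^3 = 4963.875

For each 3-subset S of vertices (there are C(63, 3) = 39711 such S), let X_S = 1 if S induces a K_3 (all C(3, 2) = 3 edges present). Then P(X_S = 1) = (1/2)^3 = 1/8. By linearity of expectation, E[# K_3] = C(63, 3) · (1/2)^3 = 39711 / 8 = 4963.875.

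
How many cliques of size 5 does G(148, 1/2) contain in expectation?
E[# K_5] = C(148, 5) · (1/2)^C(5, 2) = 552689424 / 2^10 = 34543089/64 = 539735.765625

For each 5-subset S of vertices (there are C(148, 5) = 552689424 such S), let X_S = 1 if S induces a K_5 (all C(5, 2) = 10 edges present). Then P(X_S = 1) = (1/2)^10 = 1/1024. By linearity of expectation, E[# K_5] = C(148, 5) · (1/2)^10 = 552689424 / 1024 = 34543089/64 = 539735.765625.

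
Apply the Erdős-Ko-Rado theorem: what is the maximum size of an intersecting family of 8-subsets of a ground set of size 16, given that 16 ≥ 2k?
max |F| = C(15, 7) = 6435

The Erdős-Ko-Rado theorem states: for n ≥ 2k, an intersecting family of k-subsets of an n-element set has size at most C(n − 1, k − 1), with equality for 'star' families {A ⊆ [n] : |A| = k, i ∈ A} (fix an element i). For n = 16, k = 8: C(15, 7) = 6435.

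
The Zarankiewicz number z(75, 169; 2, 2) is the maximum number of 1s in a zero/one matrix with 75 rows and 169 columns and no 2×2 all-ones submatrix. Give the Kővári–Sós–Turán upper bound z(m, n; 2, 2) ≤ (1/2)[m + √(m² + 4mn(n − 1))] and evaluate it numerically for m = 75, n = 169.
z(75, 169; 2, 2) ≤ (1/2)[75 + √(75² + 4·75·169·168)] = (1/2)[75 + √8523225] = 1497.2281

Kővári–Sós–Turán: let r_1, ..., r_75 be the row sums and z = Σ r_i the total number of 1s. Each pair of columns can share at most one row with both entries 1 (else a 2×2 all-ones block appears), so Σ_i C(r_i, 2) ≤ C(169, 2) = 14196. By convexity Σ_i C(r_i, 2) ≥ 75·C(z/75, 2) = z(z − 75)/(2·75), giving z² − 75z − 75·169·168 ≤ 0 and hence z ≤ (1/2)[75 + √(5625 + 4·2129400)] = (1/2)[75 + √8523225] ≈ (1/2)(75 + 2919.4563) = 1497.2281.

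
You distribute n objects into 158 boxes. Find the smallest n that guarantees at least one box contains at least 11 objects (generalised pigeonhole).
n = (11 − 1)·158 + 1 = 1581

By the generalised pigeonhole principle, to guarantee some box contains ≥ r objects we need more than (r − 1) · k objects total. Threshold: n = (r − 1) · k + 1. With r = 11 and k = 158: n = 10 · 158 + 1 = 1580 + 1 = 1581. For n = 1580 = 10 · 158, we can put exactly 10 objects in every box, avoiding 11 in any single one — so 1581 is tight.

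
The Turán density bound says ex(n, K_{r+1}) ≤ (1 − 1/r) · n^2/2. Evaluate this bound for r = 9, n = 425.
Turán density bound = (8/9) · 425^2/2 = 722500/9 ≈ 80277.7778

Turán's theorem: ex(n, K_{r+1}) is achieved by the complete r-partite Turán graph T(n, r) with parts as balanced as possible, and is at most (1 − 1/r) · n^2/2. For r = 9, n = 425: the density bound is (8/9) · 180625/2 = 722500/9 ≈ 80277.7778. The integer-valued extremum is e(T(425, 9)) = 80277, which is strictly less than the density bound 722500/9 since 9 ∤ 425 (the parts of T(425, 9) cannot all be equal).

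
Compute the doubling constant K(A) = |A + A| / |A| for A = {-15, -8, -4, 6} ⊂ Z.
K = |A + A| / |A| = 10/4 = 5/2

Enumerate A + A = {a + b : a, b ∈ A}. With |A| = 4, there are |A|^2 = 16 ordered sum pairs; collecting distinct values, A + A = {-30, -23, -19, -16, -12, -9, -8, -2, 2, 12}, so |A + A| = 10. Thus K = 10/4 = 5/2. For comparison, the minimum possible |A + A| over all 4-element sets is 2·4 − 1 = 7 (so min K = 7/4), attained only by arithmetic progressions.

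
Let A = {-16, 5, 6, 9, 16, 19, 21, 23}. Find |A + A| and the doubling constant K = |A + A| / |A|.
K = |A + A| / |A| = 32/8 = 4

Enumerate A + A = {a + b : a, b ∈ A}. With |A| = 8, there are |A|^2 = 64 ordered sum pairs; collecting distinct values, A + A = {-32, -11, -10, -7, 0, 3, 5, 7, 10, 11, 12, 14, 15, 18, 21, 22, 24, 25, 26, 27, 28, 29, 30, 32, 35, 37, 38, 39, 40, 42, 44, 46}, so |A + A| = 32. Thus K = 32/8 = 4. For comparison, the minimum possible |A + A| over all 8-element sets is 2·8 − 1 = 15 (so min K = 15/8), attained only by arithmetic progressions.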